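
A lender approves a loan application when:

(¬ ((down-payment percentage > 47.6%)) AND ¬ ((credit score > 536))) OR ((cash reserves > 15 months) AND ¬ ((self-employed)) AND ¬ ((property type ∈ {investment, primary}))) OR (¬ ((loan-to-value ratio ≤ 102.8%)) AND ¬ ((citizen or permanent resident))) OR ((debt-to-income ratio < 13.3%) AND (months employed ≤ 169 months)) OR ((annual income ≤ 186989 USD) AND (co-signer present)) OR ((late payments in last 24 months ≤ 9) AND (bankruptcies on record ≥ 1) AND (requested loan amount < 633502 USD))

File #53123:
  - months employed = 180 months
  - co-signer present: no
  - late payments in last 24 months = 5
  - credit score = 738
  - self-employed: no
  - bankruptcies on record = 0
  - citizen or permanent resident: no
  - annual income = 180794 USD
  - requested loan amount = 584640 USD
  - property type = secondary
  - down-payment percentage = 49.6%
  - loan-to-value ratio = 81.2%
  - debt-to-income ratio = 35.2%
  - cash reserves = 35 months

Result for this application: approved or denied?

Approved

Atomic conditions:
  down-payment percentage > 47.6%: 49.6 > 47.6 is true
  credit score > 536: 738 > 536 is true
  cash reserves > 15 months: 35 > 15 is true
  self-employed: no → false
  property type ∈ {investment, primary}: secondary is not in the set → false
  loan-to-value ratio ≤ 102.8%: 81.2 ≤ 102.8 is true
  citizen or permanent resident: no → false
  debt-to-income ratio < 13.3%: 35.2 < 13.3 is false
  months employed ≤ 169 months: 180 ≤ 169 is false
  annual income ≤ 186989 USD: 180794 ≤ 186989 is true
  co-signer present: no → false
  late payments in last 24 months ≤ 9: 5 ≤ 9 is true
  bankruptcies on record ≥ 1: 0 ≥ 1 is false
  requested loan amount < 633502 USD: 584640 < 633502 is true
Combine:
[1.1] NOT true = false
[1.2] NOT true = false
[1] false AND false = false
[2.2] NOT false = true
[2.3] NOT false = true
[2] true AND true AND true = true
[3.1] NOT true = false
[3.2] NOT false = true
[3] false AND true = false
[4] false AND false = false
[5] true AND false = false
[6] true AND false AND true = false
[root] false OR true OR false OR false OR false OR false = true
Overall: true → approved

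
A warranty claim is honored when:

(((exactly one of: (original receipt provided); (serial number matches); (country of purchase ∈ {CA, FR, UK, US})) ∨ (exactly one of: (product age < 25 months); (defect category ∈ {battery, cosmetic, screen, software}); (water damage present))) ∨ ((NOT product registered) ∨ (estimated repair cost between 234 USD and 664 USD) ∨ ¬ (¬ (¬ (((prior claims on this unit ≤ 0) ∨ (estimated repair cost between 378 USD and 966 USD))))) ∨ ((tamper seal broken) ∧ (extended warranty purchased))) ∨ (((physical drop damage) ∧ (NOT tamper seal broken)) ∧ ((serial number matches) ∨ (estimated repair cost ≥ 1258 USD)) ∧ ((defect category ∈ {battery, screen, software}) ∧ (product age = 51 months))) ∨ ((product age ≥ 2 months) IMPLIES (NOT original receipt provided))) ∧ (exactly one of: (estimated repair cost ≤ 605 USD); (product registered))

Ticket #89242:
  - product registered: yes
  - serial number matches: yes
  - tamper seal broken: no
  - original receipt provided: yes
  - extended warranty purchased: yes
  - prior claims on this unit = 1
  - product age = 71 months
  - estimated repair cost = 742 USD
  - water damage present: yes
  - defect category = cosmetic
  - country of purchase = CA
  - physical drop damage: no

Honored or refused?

Atomic conditions:
  original receipt provided: yes → true
  serial number matches: yes → true
  country of purchase ∈ {CA, FR, UK, US}: CA is in the set → true
  product age < 25 months: 71 < 25 is false
  defect category ∈ {battery, cosmetic, screen, software}: cosmetic is in the set → true
  water damage present: yes → true
  NOT product registered: yes → false
  estimated repair cost between 234 USD and 664 USD: 742 in [234, 664] is false
  prior claims on this unit ≤ 0: 1 ≤ 0 is false
  estimated repair cost between 378 USD and 966 USD: 742 in [378, 966] is true
  tamper seal broken: no → false
  extended warranty purchased: yes → true
  physical drop damage: no → false
  NOT tamper seal broken: no → true
  estimated repair cost ≥ 1258 USD: 742 ≥ 1258 is false
  defect category ∈ {battery, screen, software}: cosmetic is not in the set → false
  product age = 51 months: 71 == 51 is false
  product age ≥ 2 months: 71 ≥ 2 is true
  NOT original receipt provided: yes → false
  estimated repair cost ≤ 605 USD: 742 ≤ 605 is false
  product registered: yes → true
Combine:
[1.1.1] exactly-one(true, true, true) = false
[1.1.2] exactly-one(false, true, true) = false
[1.1] false OR false = false
[1.2.3.1.1.1] false OR true = true
[1.2.3.1.1] NOT true = false
[1.2.3.1] NOT false = true
[1.2.3] NOT true = false
[1.2.4] false AND true = false
[1.2] false OR false OR false OR false = false
[1.3.1] false AND true = false
[1.3.2] true OR false = true
[1.3.3] false AND false = false
[1.3] false AND true AND false = false
[1.4] true → false = false
[1] false OR false OR false OR false = false
[2] exactly-one(false, true) = true
[root] false AND true = false
Overall: false → refused

Refused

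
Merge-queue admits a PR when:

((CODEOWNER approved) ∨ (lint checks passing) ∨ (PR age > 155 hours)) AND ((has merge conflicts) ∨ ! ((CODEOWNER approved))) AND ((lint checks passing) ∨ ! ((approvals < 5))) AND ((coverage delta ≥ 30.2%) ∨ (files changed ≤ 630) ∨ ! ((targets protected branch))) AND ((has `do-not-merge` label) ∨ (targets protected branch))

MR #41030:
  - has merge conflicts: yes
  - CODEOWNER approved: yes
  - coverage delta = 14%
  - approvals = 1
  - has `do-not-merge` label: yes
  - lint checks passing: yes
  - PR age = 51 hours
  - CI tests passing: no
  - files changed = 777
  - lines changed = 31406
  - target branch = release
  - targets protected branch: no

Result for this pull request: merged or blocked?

Merged

Atomic conditions:
  CODEOWNER approved: yes → true
  lint checks passing: yes → true
  PR age > 155 hours: 51 > 155 is false
  has merge conflicts: yes → true
  approvals < 5: 1 < 5 is true
  coverage delta ≥ 30.2%: 14 ≥ 30.2 is false
  files changed ≤ 630: 777 ≤ 630 is false
  targets protected branch: no → false
  has `do-not-merge` label: yes → true
Combine:
[1] true OR true OR false = true
[2.2] NOT true = false
[2] true OR false = true
[3.2] NOT true = false
[3] true OR false = true
[4.3] NOT false = true
[4] false OR false OR true = true
[5] true OR false = true
[root] true AND true AND true AND true AND true = true
Overall: true → merged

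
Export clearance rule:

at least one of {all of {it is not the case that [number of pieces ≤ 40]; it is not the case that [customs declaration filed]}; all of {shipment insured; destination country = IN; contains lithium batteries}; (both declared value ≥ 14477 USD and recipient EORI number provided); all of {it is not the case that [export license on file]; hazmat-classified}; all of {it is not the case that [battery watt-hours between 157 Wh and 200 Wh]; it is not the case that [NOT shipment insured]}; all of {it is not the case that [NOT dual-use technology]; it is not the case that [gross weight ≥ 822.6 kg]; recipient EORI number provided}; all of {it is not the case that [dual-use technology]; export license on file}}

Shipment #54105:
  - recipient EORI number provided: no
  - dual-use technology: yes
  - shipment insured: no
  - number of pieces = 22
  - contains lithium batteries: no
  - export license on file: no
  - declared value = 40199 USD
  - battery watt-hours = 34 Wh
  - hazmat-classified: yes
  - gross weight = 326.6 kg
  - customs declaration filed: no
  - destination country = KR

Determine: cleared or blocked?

Atomic conditions:
  number of pieces ≤ 40: 22 ≤ 40 is true
  customs declaration filed: no → false
  shipment insured: no → false
  destination country = IN: KR == IN is false
  contains lithium batteries: no → false
  declared value ≥ 14477 USD: 40199 ≥ 14477 is true
  recipient EORI number provided: no → false
  export license on file: no → false
  hazmat-classified: yes → true
  battery watt-hours between 157 Wh and 200 Wh: 34 in [157, 200] is false
  NOT shipment insured: no → true
  NOT dual-use technology: yes → false
  gross weight ≥ 822.6 kg: 326.6 ≥ 822.6 is false
  dual-use technology: yes → true
Combine:
[1.1] NOT true = false
[1.2] NOT false = true
[1] false AND true = false
[2] false AND false AND false = false
[3] true AND false = false
[4.1] NOT false = true
[4] true AND true = true
[5.1] NOT false = true
[5.2] NOT true = false
[5] true AND false = false
[6.1] NOT false = true
[6.2] NOT false = true
[6] true AND true AND false = false
[7.1] NOT true = false
[7] false AND false = false
[root] false OR false OR false OR true OR false OR false OR false = true
Overall: true → cleared

Cleared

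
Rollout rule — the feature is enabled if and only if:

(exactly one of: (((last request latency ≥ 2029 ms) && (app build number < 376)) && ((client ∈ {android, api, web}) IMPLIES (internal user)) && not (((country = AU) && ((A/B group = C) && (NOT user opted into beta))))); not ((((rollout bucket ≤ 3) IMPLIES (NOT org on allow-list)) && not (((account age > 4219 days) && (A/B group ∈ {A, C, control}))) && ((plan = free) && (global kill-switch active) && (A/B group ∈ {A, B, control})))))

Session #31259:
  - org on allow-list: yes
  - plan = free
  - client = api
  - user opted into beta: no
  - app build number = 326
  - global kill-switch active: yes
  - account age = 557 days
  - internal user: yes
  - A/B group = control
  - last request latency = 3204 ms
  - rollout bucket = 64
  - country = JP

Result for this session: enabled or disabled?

Atomic conditions:
  last request latency ≥ 2029 ms: 3204 ≥ 2029 is true
  app build number < 376: 326 < 376 is true
  client ∈ {android, api, web}: api is in the set → true
  internal user: yes → true
  country = AU: JP == AU is false
  A/B group = C: control == C is false
  NOT user opted into beta: no → true
  rollout bucket ≤ 3: 64 ≤ 3 is false
  NOT org on allow-list: yes → false
  account age > 4219 days: 557 > 4219 is false
  A/B group ∈ {A, C, control}: control is in the set → true
  plan = free: free == free is true
  global kill-switch active: yes → true
  A/B group ∈ {A, B, control}: control is in the set → true
Combine:
[1.1] true AND true = true
[1.2] true → true = true
[1.3.1.2] false AND true = false
[1.3.1] false AND false = false
[1.3] NOT false = true
[1] true AND true AND true = true
[2.1.1] false → false (antecedent false ⇒ implication holds) = true
[2.1.2.1] false AND true = false
[2.1.2] NOT false = true
[2.1.3] true AND true AND true = true
[2.1] true AND true AND true = true
[2] NOT true = false
[root] exactly-one(true, false) = true
Overall: true → enabled

Enabled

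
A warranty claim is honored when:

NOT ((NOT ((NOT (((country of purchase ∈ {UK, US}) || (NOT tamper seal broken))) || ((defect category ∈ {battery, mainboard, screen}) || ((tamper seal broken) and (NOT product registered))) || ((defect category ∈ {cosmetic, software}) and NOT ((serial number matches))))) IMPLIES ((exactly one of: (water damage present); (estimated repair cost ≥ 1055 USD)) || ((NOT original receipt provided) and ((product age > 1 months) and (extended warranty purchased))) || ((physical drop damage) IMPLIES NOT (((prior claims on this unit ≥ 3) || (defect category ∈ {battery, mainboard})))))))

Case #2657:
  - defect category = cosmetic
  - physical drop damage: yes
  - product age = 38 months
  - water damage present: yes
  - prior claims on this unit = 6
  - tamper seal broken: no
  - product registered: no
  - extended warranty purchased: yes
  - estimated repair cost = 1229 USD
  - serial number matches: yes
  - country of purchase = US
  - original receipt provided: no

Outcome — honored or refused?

Refused

Atomic conditions:
  country of purchase ∈ {UK, US}: US is in the set → true
  NOT tamper seal broken: no → true
  defect category ∈ {battery, mainboard, screen}: cosmetic is not in the set → false
  tamper seal broken: no → false
  NOT product registered: no → true
  defect category ∈ {cosmetic, software}: cosmetic is in the set → true
  serial number matches: yes → true
  water damage present: yes → true
  estimated repair cost ≥ 1055 USD: 1229 ≥ 1055 is true
  NOT original receipt provided: no → true
  product age > 1 months: 38 > 1 is true
  extended warranty purchased: yes → true
  physical drop damage: yes → true
  prior claims on this unit ≥ 3: 6 ≥ 3 is true
  defect category ∈ {battery, mainboard}: cosmetic is not in the set → false
Combine:
[1.1.1.1.1] true OR true = true
[1.1.1.1] NOT true = false
[1.1.1.2.2] false AND true = false
[1.1.1.2] false OR false = false
[1.1.1.3.2] NOT true = false
[1.1.1.3] true AND false = false
[1.1.1] false OR false OR false = false
[1.1] NOT false = true
[1.2.1] exactly-one(true, true) = false
[1.2.2.2] true AND true = true
[1.2.2] true AND true = true
[1.2.3.2.1] true OR false = true
[1.2.3.2] NOT true = false
[1.2.3] true → false = false
[1.2] false OR true OR false = true
[1] true → true = true
[root] NOT true = false
Overall: false → refused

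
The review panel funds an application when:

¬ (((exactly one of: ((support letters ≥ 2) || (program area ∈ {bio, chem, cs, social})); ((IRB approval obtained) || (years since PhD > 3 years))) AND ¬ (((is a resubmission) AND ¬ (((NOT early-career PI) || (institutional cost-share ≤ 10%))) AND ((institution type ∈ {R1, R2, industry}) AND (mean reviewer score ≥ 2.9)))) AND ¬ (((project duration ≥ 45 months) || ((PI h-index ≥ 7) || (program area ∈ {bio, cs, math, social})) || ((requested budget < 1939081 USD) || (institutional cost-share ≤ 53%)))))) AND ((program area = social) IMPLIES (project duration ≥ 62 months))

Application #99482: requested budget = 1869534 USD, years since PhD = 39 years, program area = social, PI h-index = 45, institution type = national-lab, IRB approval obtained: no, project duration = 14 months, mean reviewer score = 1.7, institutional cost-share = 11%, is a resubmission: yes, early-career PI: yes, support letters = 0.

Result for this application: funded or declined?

Atomic conditions:
  support letters ≥ 2: 0 ≥ 2 is false
  program area ∈ {bio, chem, cs, social}: social is in the set → true
  IRB approval obtained: no → false
  years since PhD > 3 years: 39 > 3 is true
  is a resubmission: yes → true
  NOT early-career PI: yes → false
  institutional cost-share ≤ 10%: 11 ≤ 10 is false
  institution type ∈ {R1, R2, industry}: national-lab is not in the set → false
  mean reviewer score ≥ 2.9: 1.7 ≥ 2.9 is false
  project duration ≥ 45 months: 14 ≥ 45 is false
  PI h-index ≥ 7: 45 ≥ 7 is true
  program area ∈ {bio, cs, math, social}: social is in the set → true
  requested budget < 1939081 USD: 1869534 < 1939081 is true
  institutional cost-share ≤ 53%: 11 ≤ 53 is true
  program area = social: social == social is true
  project duration ≥ 62 months: 14 ≥ 62 is false
Combine:
[1.1.1.1] false OR true = true
[1.1.1.2] false OR true = true
[1.1.1] exactly-one(true, true) = false
[1.1.2.1.2.1] false OR false = false
[1.1.2.1.2] NOT false = true
[1.1.2.1.3] false AND false = false
[1.1.2.1] true AND true AND false = false
[1.1.2] NOT false = true
[1.1.3.1.2] true OR true = true
[1.1.3.1.3] true OR true = true
[1.1.3.1] false OR true OR true = true
[1.1.3] NOT true = false
[1.1] false AND true AND false = false
[1] NOT false = true
[2] true → false = false
[root] true AND false = false
Overall: false → declined

Declined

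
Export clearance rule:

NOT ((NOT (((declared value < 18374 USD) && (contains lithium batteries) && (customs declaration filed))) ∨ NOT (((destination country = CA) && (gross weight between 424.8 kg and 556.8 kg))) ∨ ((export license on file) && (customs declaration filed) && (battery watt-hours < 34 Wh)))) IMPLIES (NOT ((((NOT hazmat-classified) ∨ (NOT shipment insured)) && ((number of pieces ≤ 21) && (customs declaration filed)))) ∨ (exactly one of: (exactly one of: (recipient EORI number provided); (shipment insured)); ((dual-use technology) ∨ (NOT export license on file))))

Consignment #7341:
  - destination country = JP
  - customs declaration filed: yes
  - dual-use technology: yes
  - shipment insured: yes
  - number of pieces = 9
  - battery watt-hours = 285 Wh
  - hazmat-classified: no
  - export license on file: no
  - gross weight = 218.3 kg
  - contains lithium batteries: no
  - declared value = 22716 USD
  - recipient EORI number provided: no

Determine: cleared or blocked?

Atomic conditions:
  declared value < 18374 USD: 22716 < 18374 is false
  contains lithium batteries: no → false
  customs declaration filed: yes → true
  destination country = CA: JP == CA is false
  gross weight between 424.8 kg and 556.8 kg: 218.3 in [424.8, 556.8] is false
  export license on file: no → false
  battery watt-hours < 34 Wh: 285 < 34 is false
  NOT hazmat-classified: no → true
  NOT shipment insured: yes → false
  number of pieces ≤ 21: 9 ≤ 21 is true
  recipient EORI number provided: no → false
  shipment insured: yes → true
  dual-use technology: yes → true
  NOT export license on file: no → true
Combine:
[1.1.1.1] false AND false AND true = false
[1.1.1] NOT false = true
[1.1.2.1] false AND false = false
[1.1.2] NOT false = true
[1.1.3] false AND true AND false = false
[1.1] true OR true OR false = true
[1] NOT true = false
[2.1.1.1] true OR false = true
[2.1.1.2] true AND true = true
[2.1.1] true AND true = true
[2.1] NOT true = false
[2.2.1] exactly-one(false, true) = true
[2.2.2] true OR true = true
[2.2] exactly-one(true, true) = false
[2] false OR false = false
[root] false → false (antecedent false ⇒ implication holds) = true
Overall: true → cleared

Cleared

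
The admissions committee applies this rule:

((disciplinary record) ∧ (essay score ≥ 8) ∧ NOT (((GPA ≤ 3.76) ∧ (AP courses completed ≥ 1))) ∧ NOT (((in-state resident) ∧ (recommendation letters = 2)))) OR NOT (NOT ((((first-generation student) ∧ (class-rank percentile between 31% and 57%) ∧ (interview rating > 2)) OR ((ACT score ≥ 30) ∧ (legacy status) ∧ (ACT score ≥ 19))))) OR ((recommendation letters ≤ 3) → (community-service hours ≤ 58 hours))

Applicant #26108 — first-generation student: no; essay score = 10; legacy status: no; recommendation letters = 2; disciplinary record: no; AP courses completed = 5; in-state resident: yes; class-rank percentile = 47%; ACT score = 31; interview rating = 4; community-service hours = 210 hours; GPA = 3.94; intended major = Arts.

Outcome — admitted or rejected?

Rejected

Atomic conditions:
  disciplinary record: no → false
  essay score ≥ 8: 10 ≥ 8 is true
  GPA ≤ 3.76: 3.94 ≤ 3.76 is false
  AP courses completed ≥ 1: 5 ≥ 1 is true
  in-state resident: yes → true
  recommendation letters = 2: 2 == 2 is true
  first-generation student: no → false
  class-rank percentile between 31% and 57%: 47 in [31, 57] is true
  interview rating > 2: 4 > 2 is true
  ACT score ≥ 30: 31 ≥ 30 is true
  legacy status: no → false
  ACT score ≥ 19: 31 ≥ 19 is true
  recommendation letters ≤ 3: 2 ≤ 3 is true
  community-service hours ≤ 58 hours: 210 ≤ 58 is false
Combine:
[1.3.1] false AND true = false
[1.3] NOT false = true
[1.4.1] true AND true = true
[1.4] NOT true = false
[1] false AND true AND true AND false = false
[2.1.1.1] false AND true AND true = false
[2.1.1.2] true AND false AND true = false
[2.1.1] false OR false = false
[2.1] NOT false = true
[2] NOT true = false
[3] true → false = false
[root] false OR false OR false = false
Overall: false → rejected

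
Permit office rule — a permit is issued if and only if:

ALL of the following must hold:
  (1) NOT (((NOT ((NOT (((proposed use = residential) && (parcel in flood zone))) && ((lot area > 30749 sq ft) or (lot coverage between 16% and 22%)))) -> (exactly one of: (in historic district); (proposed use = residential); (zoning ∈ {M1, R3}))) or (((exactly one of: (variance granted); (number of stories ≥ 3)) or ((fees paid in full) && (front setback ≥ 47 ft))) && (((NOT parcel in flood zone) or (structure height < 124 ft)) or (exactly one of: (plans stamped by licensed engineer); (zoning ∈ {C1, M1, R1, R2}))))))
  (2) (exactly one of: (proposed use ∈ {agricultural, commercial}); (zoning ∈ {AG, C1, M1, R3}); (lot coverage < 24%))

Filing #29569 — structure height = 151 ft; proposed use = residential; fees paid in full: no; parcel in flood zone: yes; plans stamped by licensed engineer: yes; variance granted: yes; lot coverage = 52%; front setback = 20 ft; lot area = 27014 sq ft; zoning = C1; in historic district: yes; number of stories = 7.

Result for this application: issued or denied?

Issued

Atomic conditions:
  proposed use = residential: residential == residential is true
  parcel in flood zone: yes → true
  lot area > 30749 sq ft: 27014 > 30749 is false
  lot coverage between 16% and 22%: 52 in [16, 22] is false
  in historic district: yes → true
  zoning ∈ {M1, R3}: C1 is not in the set → false
  variance granted: yes → true
  number of stories ≥ 3: 7 ≥ 3 is true
  fees paid in full: no → false
  front setback ≥ 47 ft: 20 ≥ 47 is false
  NOT parcel in flood zone: yes → false
  structure height < 124 ft: 151 < 124 is false
  plans stamped by licensed engineer: yes → true
  zoning ∈ {C1, M1, R1, R2}: C1 is in the set → true
  proposed use ∈ {agricultural, commercial}: residential is not in the set → false
  zoning ∈ {AG, C1, M1, R3}: C1 is in the set → true
  lot coverage < 24%: 52 < 24 is false
Combine:
[1.1.1.1.1.1.1] true AND true = true
[1.1.1.1.1.1] NOT true = false
[1.1.1.1.1.2] false OR false = false
[1.1.1.1.1] false AND false = false
[1.1.1.1] NOT false = true
[1.1.1.2] exactly-one(true, true, false) = false
[1.1.1] true → false = false
[1.1.2.1.1] exactly-one(true, true) = false
[1.1.2.1.2] false AND false = false
[1.1.2.1] false OR false = false
[1.1.2.2.1] false OR false = false
[1.1.2.2.2] exactly-one(true, true) = false
[1.1.2.2] false OR false = false
[1.1.2] false AND false = false
[1.1] false OR false = false
[1] NOT false = true
[2] exactly-one(false, true, false) = true
[root] true AND true = true
Overall: true → issued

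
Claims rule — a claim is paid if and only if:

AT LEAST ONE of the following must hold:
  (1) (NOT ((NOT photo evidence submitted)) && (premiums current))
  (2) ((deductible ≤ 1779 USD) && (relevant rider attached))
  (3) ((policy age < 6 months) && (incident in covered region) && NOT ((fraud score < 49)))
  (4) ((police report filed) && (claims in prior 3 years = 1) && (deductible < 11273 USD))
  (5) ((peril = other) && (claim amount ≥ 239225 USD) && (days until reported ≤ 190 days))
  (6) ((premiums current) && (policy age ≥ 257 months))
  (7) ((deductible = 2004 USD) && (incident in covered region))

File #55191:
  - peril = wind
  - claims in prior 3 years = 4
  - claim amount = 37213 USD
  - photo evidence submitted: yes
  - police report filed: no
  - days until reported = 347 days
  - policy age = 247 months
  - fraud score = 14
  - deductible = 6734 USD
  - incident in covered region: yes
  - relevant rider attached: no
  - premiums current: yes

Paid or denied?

Atomic conditions:
  NOT photo evidence submitted: yes → false
  premiums current: yes → true
  deductible ≤ 1779 USD: 6734 ≤ 1779 is false
  relevant rider attached: no → false
  policy age < 6 months: 247 < 6 is false
  incident in covered region: yes → true
  fraud score < 49: 14 < 49 is true
  police report filed: no → false
  claims in prior 3 years = 1: 4 == 1 is false
  deductible < 11273 USD: 6734 < 11273 is true
  peril = other: wind == other is false
  claim amount ≥ 239225 USD: 37213 ≥ 239225 is false
  days until reported ≤ 190 days: 347 ≤ 190 is false
  policy age ≥ 257 months: 247 ≥ 257 is false
  deductible = 2004 USD: 6734 == 2004 is false
Combine:
[1.1] NOT false = true
[1] true AND true = true
[2] false AND false = false
[3.3] NOT true = false
[3] false AND true AND false = false
[4] false AND false AND true = false
[5] false AND false AND false = false
[6] true AND false = false
[7] false AND true = false
[root] true OR false OR false OR false OR false OR false OR false = true
Overall: true → paid

Paid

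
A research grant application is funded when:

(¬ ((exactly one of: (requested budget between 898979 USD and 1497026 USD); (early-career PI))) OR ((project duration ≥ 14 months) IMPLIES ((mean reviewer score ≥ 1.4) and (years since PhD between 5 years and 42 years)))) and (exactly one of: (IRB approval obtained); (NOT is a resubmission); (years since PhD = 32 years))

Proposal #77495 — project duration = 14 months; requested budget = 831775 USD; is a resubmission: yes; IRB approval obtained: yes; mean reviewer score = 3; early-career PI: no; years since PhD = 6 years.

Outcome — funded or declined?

Funded

Atomic conditions:
  requested budget between 898979 USD and 1497026 USD: 831775 in [898979, 1497026] is false
  early-career PI: no → false
  project duration ≥ 14 months: 14 ≥ 14 is true
  mean reviewer score ≥ 1.4: 3 ≥ 1.4 is true
  years since PhD between 5 years and 42 years: 6 in [5, 42] is true
  IRB approval obtained: yes → true
  NOT is a resubmission: yes → false
  years since PhD = 32 years: 6 == 32 is false
Combine:
[1.1.1] exactly-one(false, false) = false
[1.1] NOT false = true
[1.2.2] true AND true = true
[1.2] true → true = true
[1] true OR true = true
[2] exactly-one(true, false, false) = true
[root] true AND true = true
Overall: true → funded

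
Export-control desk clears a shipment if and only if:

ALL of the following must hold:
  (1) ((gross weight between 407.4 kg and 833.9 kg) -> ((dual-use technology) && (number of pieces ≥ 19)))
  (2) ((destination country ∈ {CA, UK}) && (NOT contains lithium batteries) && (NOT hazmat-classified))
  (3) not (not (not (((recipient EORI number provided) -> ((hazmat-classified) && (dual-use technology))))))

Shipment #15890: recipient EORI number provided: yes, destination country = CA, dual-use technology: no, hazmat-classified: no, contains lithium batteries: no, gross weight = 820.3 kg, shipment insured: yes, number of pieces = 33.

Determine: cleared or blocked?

Atomic conditions:
  gross weight between 407.4 kg and 833.9 kg: 820.3 in [407.4, 833.9] is true
  dual-use technology: no → false
  number of pieces ≥ 19: 33 ≥ 19 is true
  destination country ∈ {CA, UK}: CA is in the set → true
  NOT contains lithium batteries: no → true
  NOT hazmat-classified: no → true
  recipient EORI number provided: yes → true
  hazmat-classified: no → false
Combine:
[1.2] false AND true = false
[1] true → false = false
[2] true AND true AND true = true
[3.1.1.1.2] false AND false = false
[3.1.1.1] true → false = false
[3.1.1] NOT false = true
[3.1] NOT true = false
[3] NOT false = true
[root] false AND true AND true = false
Overall: false → blocked

Blocked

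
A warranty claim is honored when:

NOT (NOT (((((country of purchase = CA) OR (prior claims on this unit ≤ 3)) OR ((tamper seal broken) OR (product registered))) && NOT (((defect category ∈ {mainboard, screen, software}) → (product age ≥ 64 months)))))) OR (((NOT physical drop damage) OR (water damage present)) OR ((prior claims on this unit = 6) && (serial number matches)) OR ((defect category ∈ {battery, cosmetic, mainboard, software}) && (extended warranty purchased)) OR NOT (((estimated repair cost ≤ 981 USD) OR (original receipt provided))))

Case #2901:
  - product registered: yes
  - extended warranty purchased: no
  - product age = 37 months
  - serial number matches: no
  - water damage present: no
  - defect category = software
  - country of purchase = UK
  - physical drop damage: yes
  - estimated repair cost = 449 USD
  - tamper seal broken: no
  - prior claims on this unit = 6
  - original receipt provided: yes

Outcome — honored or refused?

Honored

Atomic conditions:
  country of purchase = CA: UK == CA is false
  prior claims on this unit ≤ 3: 6 ≤ 3 is false
  tamper seal broken: no → false
  product registered: yes → true
  defect category ∈ {mainboard, screen, software}: software is in the set → true
  product age ≥ 64 months: 37 ≥ 64 is false
  NOT physical drop damage: yes → false
  water damage present: no → false
  prior claims on this unit = 6: 6 == 6 is true
  serial number matches: no → false
  defect category ∈ {battery, cosmetic, mainboard, software}: software is in the set → true
  extended warranty purchased: no → false
  estimated repair cost ≤ 981 USD: 449 ≤ 981 is true
  original receipt provided: yes → true
Combine:
[1.1.1.1.1] false OR false = false
[1.1.1.1.2] false OR true = true
[1.1.1.1] false OR true = true
[1.1.1.2.1] true → false = false
[1.1.1.2] NOT false = true
[1.1.1] true AND true = true
[1.1] NOT true = false
[1] NOT false = true
[2.1] false OR false = false
[2.2] true AND false = false
[2.3] true AND false = false
[2.4.1] true OR true = true
[2.4] NOT true = false
[2] false OR false OR false OR false = false
[root] true OR false = true
Overall: true → honored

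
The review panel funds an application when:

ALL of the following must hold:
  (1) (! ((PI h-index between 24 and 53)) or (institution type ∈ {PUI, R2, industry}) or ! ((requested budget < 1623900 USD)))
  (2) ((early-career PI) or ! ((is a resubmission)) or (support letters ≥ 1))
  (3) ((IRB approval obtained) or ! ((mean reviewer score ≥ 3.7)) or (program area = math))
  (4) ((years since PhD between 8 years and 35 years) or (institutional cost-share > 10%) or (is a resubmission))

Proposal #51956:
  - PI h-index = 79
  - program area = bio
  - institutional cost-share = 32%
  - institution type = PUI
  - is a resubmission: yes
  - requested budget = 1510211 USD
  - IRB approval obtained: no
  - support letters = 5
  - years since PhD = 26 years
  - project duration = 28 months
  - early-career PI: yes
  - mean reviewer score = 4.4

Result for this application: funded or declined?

Declined

Atomic conditions:
  PI h-index between 24 and 53: 79 in [24, 53] is false
  institution type ∈ {PUI, R2, industry}: PUI is in the set → true
  requested budget < 1623900 USD: 1510211 < 1623900 is true
  early-career PI: yes → true
  is a resubmission: yes → true
  support letters ≥ 1: 5 ≥ 1 is true
  IRB approval obtained: no → false
  mean reviewer score ≥ 3.7: 4.4 ≥ 3.7 is true
  program area = math: bio == math is false
  years since PhD between 8 years and 35 years: 26 in [8, 35] is true
  institutional cost-share > 10%: 32 > 10 is true
Combine:
[1.1] NOT false = true
[1.3] NOT true = false
[1] true OR true OR false = true
[2.2] NOT true = false
[2] true OR false OR true = true
[3.2] NOT true = false
[3] false OR false OR false = false
[4] true OR true OR true = true
[root] true AND true AND false AND true = false
Overall: false → declined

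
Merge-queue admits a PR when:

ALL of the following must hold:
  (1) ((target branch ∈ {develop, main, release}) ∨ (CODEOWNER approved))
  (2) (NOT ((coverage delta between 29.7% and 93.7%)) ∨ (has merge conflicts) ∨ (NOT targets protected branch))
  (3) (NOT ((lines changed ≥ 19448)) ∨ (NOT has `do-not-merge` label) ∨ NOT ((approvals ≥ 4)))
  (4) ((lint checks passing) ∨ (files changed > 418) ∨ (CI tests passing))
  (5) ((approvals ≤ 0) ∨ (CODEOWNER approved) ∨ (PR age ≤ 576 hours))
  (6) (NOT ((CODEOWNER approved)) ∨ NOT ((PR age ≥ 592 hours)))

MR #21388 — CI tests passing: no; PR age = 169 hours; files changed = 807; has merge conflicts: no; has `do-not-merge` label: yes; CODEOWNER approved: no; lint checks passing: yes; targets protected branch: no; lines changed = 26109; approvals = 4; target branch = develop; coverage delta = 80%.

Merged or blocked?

Blocked

Atomic conditions:
  target branch ∈ {develop, main, release}: develop is in the set → true
  CODEOWNER approved: no → false
  coverage delta between 29.7% and 93.7%: 80 in [29.7, 93.7] is true
  has merge conflicts: no → false
  NOT targets protected branch: no → true
  lines changed ≥ 19448: 26109 ≥ 19448 is true
  NOT has `do-not-merge` label: yes → false
  approvals ≥ 4: 4 ≥ 4 is true
  lint checks passing: yes → true
  files changed > 418: 807 > 418 is true
  CI tests passing: no → false
  approvals ≤ 0: 4 ≤ 0 is false
  PR age ≤ 576 hours: 169 ≤ 576 is true
  PR age ≥ 592 hours: 169 ≥ 592 is false
Combine:
[1] true OR false = true
[2.1] NOT true = false
[2] false OR false OR true = true
[3.1] NOT true = false
[3.3] NOT true = false
[3] false OR false OR false = false
[4] true OR true OR false = true
[5] false OR false OR true = true
[6.1] NOT false = true
[6.2] NOT false = true
[6] true OR true = true
[root] true AND true AND false AND true AND true AND true = false
Overall: false → blocked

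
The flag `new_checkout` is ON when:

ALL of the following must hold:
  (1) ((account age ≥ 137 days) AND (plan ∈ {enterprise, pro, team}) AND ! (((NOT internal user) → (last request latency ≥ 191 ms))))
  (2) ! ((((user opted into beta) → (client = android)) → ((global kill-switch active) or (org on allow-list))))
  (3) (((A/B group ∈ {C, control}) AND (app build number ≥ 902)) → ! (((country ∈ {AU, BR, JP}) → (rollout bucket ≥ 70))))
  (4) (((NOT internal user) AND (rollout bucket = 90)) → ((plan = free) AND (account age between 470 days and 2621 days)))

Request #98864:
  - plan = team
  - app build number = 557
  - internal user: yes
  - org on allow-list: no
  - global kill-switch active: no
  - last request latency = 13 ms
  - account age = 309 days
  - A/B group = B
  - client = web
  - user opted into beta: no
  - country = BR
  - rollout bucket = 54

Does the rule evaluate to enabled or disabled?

Atomic conditions:
  account age ≥ 137 days: 309 ≥ 137 is true
  plan ∈ {enterprise, pro, team}: team is in the set → true
  NOT internal user: yes → false
  last request latency ≥ 191 ms: 13 ≥ 191 is false
  user opted into beta: no → false
  client = android: web == android is false
  global kill-switch active: no → false
  org on allow-list: no → false
  A/B group ∈ {C, control}: B is not in the set → false
  app build number ≥ 902: 557 ≥ 902 is false
  country ∈ {AU, BR, JP}: BR is in the set → true
  rollout bucket ≥ 70: 54 ≥ 70 is false
  rollout bucket = 90: 54 == 90 is false
  plan = free: team == free is false
  account age between 470 days and 2621 days: 309 in [470, 2621] is false
Combine:
[1.3.1] false → false (antecedent false ⇒ implication holds) = true
[1.3] NOT true = false
[1] true AND true AND false = false
[2.1.1] false → false (antecedent false ⇒ implication holds) = true
[2.1.2] false OR false = false
[2.1] true → false = false
[2] NOT false = true
[3.1] false AND false = false
[3.2.1] true → false = false
[3.2] NOT false = true
[3] false → true (antecedent false ⇒ implication holds) = true
[4.1] false AND false = false
[4.2] false AND false = false
[4] false → false (antecedent false ⇒ implication holds) = true
[root] false AND true AND true AND true = false
Overall: false → disabled

Disabled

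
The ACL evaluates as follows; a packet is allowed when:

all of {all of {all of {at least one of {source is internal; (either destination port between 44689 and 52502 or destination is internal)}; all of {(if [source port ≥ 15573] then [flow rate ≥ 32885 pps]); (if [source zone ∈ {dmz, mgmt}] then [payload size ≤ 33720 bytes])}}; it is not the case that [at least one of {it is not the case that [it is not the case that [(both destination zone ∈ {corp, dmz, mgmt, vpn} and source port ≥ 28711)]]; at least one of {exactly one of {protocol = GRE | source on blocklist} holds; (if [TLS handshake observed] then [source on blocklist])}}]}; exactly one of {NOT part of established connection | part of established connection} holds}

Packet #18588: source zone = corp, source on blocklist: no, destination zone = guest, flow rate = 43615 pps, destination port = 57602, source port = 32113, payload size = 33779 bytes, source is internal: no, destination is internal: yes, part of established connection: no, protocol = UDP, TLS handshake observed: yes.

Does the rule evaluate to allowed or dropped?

Allowed

Atomic conditions:
  source is internal: no → false
  destination port between 44689 and 52502: 57602 in [44689, 52502] is false
  destination is internal: yes → true
  source port ≥ 15573: 32113 ≥ 15573 is true
  flow rate ≥ 32885 pps: 43615 ≥ 32885 is true
  source zone ∈ {dmz, mgmt}: corp is not in the set → false
  payload size ≤ 33720 bytes: 33779 ≤ 33720 is false
  destination zone ∈ {corp, dmz, mgmt, vpn}: guest is not in the set → false
  source port ≥ 28711: 32113 ≥ 28711 is true
  protocol = GRE: UDP == GRE is false
  source on blocklist: no → false
  TLS handshake observed: yes → true
  NOT part of established connection: no → true
  part of established connection: no → false
Combine:
[1.1.1.2] false OR true = true
[1.1.1] false OR true = true
[1.1.2.1] true → true = true
[1.1.2.2] false → false (antecedent false ⇒ implication holds) = true
[1.1.2] true AND true = true
[1.1] true AND true = true
[1.2.1.1.1.1] false AND true = false
[1.2.1.1.1] NOT false = true
[1.2.1.1] NOT true = false
[1.2.1.2.1] exactly-one(false, false) = false
[1.2.1.2.2] true → false = false
[1.2.1.2] false OR false = false
[1.2.1] false OR false = false
[1.2] NOT false = true
[1] true AND true = true
[2] exactly-one(true, false) = true
[root] true AND true = true
Overall: true → allowed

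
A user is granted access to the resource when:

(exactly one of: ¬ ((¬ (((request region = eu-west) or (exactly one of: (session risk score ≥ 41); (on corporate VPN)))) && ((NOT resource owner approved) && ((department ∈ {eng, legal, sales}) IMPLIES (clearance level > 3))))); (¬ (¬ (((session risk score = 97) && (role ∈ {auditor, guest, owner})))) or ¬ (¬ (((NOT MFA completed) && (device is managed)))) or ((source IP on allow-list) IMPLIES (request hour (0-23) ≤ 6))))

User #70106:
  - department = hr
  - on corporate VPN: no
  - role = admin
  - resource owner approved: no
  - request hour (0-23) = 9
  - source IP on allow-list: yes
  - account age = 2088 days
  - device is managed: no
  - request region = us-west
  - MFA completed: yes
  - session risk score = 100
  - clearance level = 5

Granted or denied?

Granted

Atomic conditions:
  request region = eu-west: us-west == eu-west is false
  session risk score ≥ 41: 100 ≥ 41 is true
  on corporate VPN: no → false
  NOT resource owner approved: no → true
  department ∈ {eng, legal, sales}: hr is not in the set → false
  clearance level > 3: 5 > 3 is true
  session risk score = 97: 100 == 97 is false
  role ∈ {auditor, guest, owner}: admin is not in the set → false
  NOT MFA completed: yes → false
  device is managed: no → false
  source IP on allow-list: yes → true
  request hour (0-23) ≤ 6: 9 ≤ 6 is false
Combine:
[1.1.1.1.2] exactly-one(true, false) = true
[1.1.1.1] false OR true = true
[1.1.1] NOT true = false
[1.1.2.2] false → true (antecedent false ⇒ implication holds) = true
[1.1.2] true AND true = true
[1.1] false AND true = false
[1] NOT false = true
[2.1.1.1] false AND false = false
[2.1.1] NOT false = true
[2.1] NOT true = false
[2.2.1.1] false AND false = false
[2.2.1] NOT false = true
[2.2] NOT true = false
[2.3] true → false = false
[2] false OR false OR false = false
[root] exactly-one(true, false) = true
Overall: true → granted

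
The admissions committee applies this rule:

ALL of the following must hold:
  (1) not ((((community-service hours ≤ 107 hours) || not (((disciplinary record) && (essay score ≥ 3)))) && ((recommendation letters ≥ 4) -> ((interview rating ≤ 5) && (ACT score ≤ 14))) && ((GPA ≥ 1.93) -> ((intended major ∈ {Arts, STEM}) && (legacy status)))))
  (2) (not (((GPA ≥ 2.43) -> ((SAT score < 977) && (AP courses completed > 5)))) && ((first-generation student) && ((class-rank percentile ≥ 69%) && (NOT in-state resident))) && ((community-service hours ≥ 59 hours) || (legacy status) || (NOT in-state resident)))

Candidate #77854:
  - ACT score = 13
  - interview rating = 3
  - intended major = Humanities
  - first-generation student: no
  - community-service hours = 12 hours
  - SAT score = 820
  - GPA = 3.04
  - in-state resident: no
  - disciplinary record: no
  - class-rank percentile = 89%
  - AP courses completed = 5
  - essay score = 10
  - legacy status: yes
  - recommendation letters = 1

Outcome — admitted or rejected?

Rejected

Atomic conditions:
  community-service hours ≤ 107 hours: 12 ≤ 107 is true
  disciplinary record: no → false
  essay score ≥ 3: 10 ≥ 3 is true
  recommendation letters ≥ 4: 1 ≥ 4 is false
  interview rating ≤ 5: 3 ≤ 5 is true
  ACT score ≤ 14: 13 ≤ 14 is true
  GPA ≥ 1.93: 3.04 ≥ 1.93 is true
  intended major ∈ {Arts, STEM}: Humanities is not in the set → false
  legacy status: yes → true
  GPA ≥ 2.43: 3.04 ≥ 2.43 is true
  SAT score < 977: 820 < 977 is true
  AP courses completed > 5: 5 > 5 is false
  first-generation student: no → false
  class-rank percentile ≥ 69%: 89 ≥ 69 is true
  NOT in-state resident: no → true
  community-service hours ≥ 59 hours: 12 ≥ 59 is false
Combine:
[1.1.1.2.1] false AND true = false
[1.1.1.2] NOT false = true
[1.1.1] true OR true = true
[1.1.2.2] true AND true = true
[1.1.2] false → true (antecedent false ⇒ implication holds) = true
[1.1.3.2] false AND true = false
[1.1.3] true → false = false
[1.1] true AND true AND false = false
[1] NOT false = true
[2.1.1.2] true AND false = false
[2.1.1] true → false = false
[2.1] NOT false = true
[2.2.2] true AND true = true
[2.2] false AND true = false
[2.3] false OR true OR true = true
[2] true AND false AND true = false
[root] true AND false = false
Overall: false → rejected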